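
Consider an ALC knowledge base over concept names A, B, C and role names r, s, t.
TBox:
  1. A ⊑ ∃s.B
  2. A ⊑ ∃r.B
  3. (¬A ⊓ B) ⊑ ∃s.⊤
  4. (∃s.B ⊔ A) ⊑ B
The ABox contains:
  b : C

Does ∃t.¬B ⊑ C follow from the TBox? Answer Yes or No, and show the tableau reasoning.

1. ∃t.¬B ⊑ C  ⇔  (∃t.¬B ⊓ ¬C) unsat w.r.t. T
   open: L(x₀) ⊇ {¬A, ¬B, ¬C, ∀s.¬B, ∃t.¬B} (+ ∃-successors)
2. Hence ∃t.¬B ⊑ C: not entailed.

No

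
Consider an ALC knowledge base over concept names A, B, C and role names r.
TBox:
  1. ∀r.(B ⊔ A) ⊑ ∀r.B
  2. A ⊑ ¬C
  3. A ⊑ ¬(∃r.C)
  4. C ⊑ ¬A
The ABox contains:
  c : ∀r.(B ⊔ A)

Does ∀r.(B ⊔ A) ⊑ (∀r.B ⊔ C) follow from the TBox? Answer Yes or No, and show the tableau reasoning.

Yes

1. ∀r.(B ⊔ A) ⊑ (∀r.B ⊔ C)  ⇔  (∀r.(B ⊔ A) ⊓ (∃r.¬B ⊓ ¬C)) unsat w.r.t. T
   all branches close; clash {B, ¬B} at an ∃-successor
2. Hence ∀r.(B ⊔ A) ⊑ (∀r.B ⊔ C): entailed.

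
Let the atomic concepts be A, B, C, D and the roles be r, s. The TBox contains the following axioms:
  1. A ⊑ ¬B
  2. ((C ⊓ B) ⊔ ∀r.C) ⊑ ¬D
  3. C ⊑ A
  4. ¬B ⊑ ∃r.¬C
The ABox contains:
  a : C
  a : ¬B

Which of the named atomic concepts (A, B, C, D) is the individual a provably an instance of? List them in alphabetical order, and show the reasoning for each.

{A, C}

1. a : A?  L(a) = {C, ¬B} ∪ {¬A}
   clash {A, ¬A} at a — a ∈ A
2. a : B?  L(a) = {C, ¬B} ∪ {¬B}
   apply at a: C⊑A; ¬B⊑∃r.¬C
   open: L(a) ⊇ {A, C, ¬B, ∃r.¬C} (+ ∃-successors) — a ∉ B possible
3. a : C?  L(a) = {C, ¬B} ∪ {¬C}
   clash {C, ¬C} at a — a ∈ C
4. a : D?  L(a) = {C, ¬B} ∪ {¬D}
   apply at a: C⊑A; ¬B⊑∃r.¬C
   open: L(a) ⊇ {A, C, ¬B, ¬D, ∃r.¬C} (+ ∃-successors) — a ∉ D possible
5. Entailed for a: {A, C}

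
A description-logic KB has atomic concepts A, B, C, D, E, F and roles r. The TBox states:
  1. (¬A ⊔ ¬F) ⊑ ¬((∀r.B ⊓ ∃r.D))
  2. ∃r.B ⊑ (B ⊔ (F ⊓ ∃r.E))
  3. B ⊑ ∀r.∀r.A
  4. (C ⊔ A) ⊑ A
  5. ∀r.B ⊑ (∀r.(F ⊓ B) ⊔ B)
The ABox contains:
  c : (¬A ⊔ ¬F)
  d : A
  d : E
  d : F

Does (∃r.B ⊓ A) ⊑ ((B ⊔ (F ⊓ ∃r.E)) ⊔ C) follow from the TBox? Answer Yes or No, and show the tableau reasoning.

Yes

1. (∃r.B ⊓ A) ⊑ ((B ⊔ (F ⊓ ∃r.E)) ⊔ C)  ⇔  ((∃r.B ⊓ A) ⊓ ((¬B ⊓ (¬F ⊔ ∀r.¬E)) ⊓ ¬C)) unsat w.r.t. T
   all branches close; clash {B, ¬B} at x₀
2. Hence (∃r.B ⊓ A) ⊑ ((B ⊔ (F ⊓ ∃r.E)) ⊔ C): entailed.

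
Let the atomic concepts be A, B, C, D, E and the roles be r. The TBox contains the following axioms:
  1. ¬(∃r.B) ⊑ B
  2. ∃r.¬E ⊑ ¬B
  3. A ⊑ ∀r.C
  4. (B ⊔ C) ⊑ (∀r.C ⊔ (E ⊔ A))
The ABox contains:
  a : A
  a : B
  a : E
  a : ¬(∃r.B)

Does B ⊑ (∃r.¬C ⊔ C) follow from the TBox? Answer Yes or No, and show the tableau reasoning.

No

1. B ⊑ (∃r.¬C ⊔ C)  ⇔  (B ⊓ (∀r.C ⊓ ¬C)) unsat w.r.t. T
   open: L(x₀) ⊇ {B, ¬C, ∀r.C, ∀r.E}
2. Hence B ⊑ (∃r.¬C ⊔ C): not entailed.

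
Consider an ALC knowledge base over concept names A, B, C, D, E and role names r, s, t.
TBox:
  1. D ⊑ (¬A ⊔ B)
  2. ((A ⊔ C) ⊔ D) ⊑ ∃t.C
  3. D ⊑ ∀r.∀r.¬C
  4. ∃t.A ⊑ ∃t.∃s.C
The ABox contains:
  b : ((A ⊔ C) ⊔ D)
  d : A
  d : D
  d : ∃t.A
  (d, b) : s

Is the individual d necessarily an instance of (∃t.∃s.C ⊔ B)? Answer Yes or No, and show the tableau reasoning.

1. d : (∃t.∃s.C ⊔ B)?  L(d) = {A, D, ∃t.A} ∪ {(∀t.∀s.¬C ⊓ ¬B)}
   clash {B, ¬B} at d — d ∈ (∃t.∃s.C ⊔ B)
2. Hence d : (∃t.∃s.C ⊔ B): entailed.

Yes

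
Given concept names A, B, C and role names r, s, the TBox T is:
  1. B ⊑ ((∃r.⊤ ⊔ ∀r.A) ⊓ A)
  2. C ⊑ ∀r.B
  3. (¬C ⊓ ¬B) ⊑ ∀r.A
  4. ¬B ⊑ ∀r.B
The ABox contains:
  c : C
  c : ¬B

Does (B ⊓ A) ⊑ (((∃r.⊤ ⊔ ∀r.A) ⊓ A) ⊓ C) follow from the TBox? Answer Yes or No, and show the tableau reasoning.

No

1. (B ⊓ A) ⊑ (((∃r.⊤ ⊔ ∀r.A) ⊓ A) ⊓ C)  ⇔  ((B ⊓ A) ⊓ (((∀r.⊥ ⊓ ∃r.¬A) ⊔ ¬A) ⊔ ¬C)) unsat w.r.t. T
   apply at x₀: B⊑((∃r.⊤ ⊔ ∀r.A) ⊓ A)
   open: L(x₀) ⊇ {A, B, ¬C, ∃r.⊤} (+ ∃-successors)
2. Hence (B ⊓ A) ⊑ (((∃r.⊤ ⊔ ∀r.A) ⊓ A) ⊓ C): not entailed.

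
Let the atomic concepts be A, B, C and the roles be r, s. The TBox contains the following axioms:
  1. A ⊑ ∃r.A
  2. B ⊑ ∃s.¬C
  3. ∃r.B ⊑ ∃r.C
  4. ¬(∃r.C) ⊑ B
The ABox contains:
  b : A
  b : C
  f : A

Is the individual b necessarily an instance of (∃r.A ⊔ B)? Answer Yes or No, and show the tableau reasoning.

1. b : (∃r.A ⊔ B)?  L(b) = {A, C} ∪ {(∀r.¬A ⊓ ¬B)}
   clash {B, ¬B} at b — b ∈ (∃r.A ⊔ B)
2. Hence b : (∃r.A ⊔ B): entailed.

Yes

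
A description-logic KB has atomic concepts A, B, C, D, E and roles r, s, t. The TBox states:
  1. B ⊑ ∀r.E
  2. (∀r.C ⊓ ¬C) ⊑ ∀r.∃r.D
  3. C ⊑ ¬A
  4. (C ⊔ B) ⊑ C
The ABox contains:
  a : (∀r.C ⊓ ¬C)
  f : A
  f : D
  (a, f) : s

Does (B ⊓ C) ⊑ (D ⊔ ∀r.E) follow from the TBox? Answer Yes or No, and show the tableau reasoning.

1. (B ⊓ C) ⊑ (D ⊔ ∀r.E)  ⇔  ((B ⊓ C) ⊓ (¬D ⊓ ∃r.¬E)) unsat w.r.t. T
   all branches close; clash {E, ¬E} at an ∃-successor
2. Hence (B ⊓ C) ⊑ (D ⊔ ∀r.E): entailed.

Yes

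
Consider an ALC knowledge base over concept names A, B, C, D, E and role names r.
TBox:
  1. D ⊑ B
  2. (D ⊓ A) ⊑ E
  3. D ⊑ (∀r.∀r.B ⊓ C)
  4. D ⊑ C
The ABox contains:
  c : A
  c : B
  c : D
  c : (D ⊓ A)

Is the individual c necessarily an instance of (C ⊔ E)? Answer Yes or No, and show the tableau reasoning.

1. c : (C ⊔ E)?  L(c) = {A, B, D, (D ⊓ A)} ∪ {(¬C ⊓ ¬E)}
   clash {C, ¬C} at c — c ∈ (C ⊔ E)
2. Hence c : (C ⊔ E): entailed.

Yes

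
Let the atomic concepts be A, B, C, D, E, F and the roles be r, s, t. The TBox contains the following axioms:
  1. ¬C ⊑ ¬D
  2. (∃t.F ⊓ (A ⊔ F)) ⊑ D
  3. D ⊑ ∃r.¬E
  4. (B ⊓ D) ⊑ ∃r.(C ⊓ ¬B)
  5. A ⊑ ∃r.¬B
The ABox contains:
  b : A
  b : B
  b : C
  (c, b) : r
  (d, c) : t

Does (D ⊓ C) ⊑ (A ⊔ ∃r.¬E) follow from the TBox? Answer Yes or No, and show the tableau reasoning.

1. (D ⊓ C) ⊑ (A ⊔ ∃r.¬E)  ⇔  ((D ⊓ C) ⊓ (¬A ⊓ ∀r.E)) unsat w.r.t. T
   all branches close; clash {E, ¬E} at an ∃-successor
2. Hence (D ⊓ C) ⊑ (A ⊔ ∃r.¬E): entailed.

Yes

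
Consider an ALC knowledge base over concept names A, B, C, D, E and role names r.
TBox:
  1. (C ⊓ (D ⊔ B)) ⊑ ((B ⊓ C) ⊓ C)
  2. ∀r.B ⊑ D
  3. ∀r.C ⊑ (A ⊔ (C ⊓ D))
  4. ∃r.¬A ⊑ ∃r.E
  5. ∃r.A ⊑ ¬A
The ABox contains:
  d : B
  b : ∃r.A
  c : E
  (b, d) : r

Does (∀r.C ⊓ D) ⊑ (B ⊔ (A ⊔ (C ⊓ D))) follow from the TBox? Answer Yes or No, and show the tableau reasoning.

Yes

1. (∀r.C ⊓ D) ⊑ (B ⊔ (A ⊔ (C ⊓ D)))  ⇔  ((∀r.C ⊓ D) ⊓ (¬B ⊓ (¬A ⊓ (¬C ⊔ ¬D)))) unsat w.r.t. T
   all branches close; clash {D, ¬D} at x₀
2. Hence (∀r.C ⊓ D) ⊑ (B ⊔ (A ⊔ (C ⊓ D))): entailed.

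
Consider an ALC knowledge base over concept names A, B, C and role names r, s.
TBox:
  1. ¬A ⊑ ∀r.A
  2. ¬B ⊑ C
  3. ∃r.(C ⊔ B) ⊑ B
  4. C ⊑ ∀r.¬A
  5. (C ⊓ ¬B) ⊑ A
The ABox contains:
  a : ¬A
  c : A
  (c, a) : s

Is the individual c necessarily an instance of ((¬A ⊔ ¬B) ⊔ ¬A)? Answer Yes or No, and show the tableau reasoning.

No

1. c : ((¬A ⊔ ¬B) ⊔ ¬A)?  L(c) = {A} ∪ {((A ⊓ B) ⊓ A)}
   open: L(c) ⊇ {A, B, ¬C} — c ∉ ((¬A ⊔ ¬B) ⊔ ¬A) possible
2. Hence c : ((¬A ⊔ ¬B) ⊔ ¬A): not entailed.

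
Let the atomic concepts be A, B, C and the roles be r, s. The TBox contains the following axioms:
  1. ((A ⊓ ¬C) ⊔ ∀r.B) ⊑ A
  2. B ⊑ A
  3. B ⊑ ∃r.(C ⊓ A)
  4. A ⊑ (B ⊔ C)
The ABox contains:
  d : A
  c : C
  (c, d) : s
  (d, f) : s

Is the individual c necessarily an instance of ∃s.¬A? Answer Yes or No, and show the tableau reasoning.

No

1. c : ∃s.¬A?  L(c) = {C} ∪ {∀s.A}
   open: L(c) ⊇ {C, ¬A, ¬B, ∀s.A, ∃r.¬B} (+ ∃-successors) — c ∉ ∃s.¬A possible
2. Hence c : ∃s.¬A: not entailed.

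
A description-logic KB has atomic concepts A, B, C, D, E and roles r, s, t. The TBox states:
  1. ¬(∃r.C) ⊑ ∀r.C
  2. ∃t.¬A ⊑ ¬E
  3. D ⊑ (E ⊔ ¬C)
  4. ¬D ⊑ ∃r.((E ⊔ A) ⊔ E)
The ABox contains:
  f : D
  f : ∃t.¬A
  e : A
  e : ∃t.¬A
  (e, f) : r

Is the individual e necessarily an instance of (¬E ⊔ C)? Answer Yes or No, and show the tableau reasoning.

1. e : (¬E ⊔ C)?  L(e) = {A, ∃t.¬A} ∪ {(E ⊓ ¬C)}
   clash {E, ¬E} at e — e ∈ (¬E ⊔ C)
2. Hence e : (¬E ⊔ C): entailed.

Yes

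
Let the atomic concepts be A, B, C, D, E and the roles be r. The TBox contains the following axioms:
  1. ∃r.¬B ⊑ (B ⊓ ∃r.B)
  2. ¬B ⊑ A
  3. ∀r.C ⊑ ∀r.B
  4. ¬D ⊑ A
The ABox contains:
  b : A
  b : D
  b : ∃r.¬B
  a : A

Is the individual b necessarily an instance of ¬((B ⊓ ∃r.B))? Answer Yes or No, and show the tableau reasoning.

1. b : ¬((B ⊓ ∃r.B))?  L(b) = {A, D, ∃r.¬B} ∪ {(B ⊓ ∃r.B)}
   open: L(b) ⊇ {A, B, D, ∃r.B, ∃r.¬B, …} (+ ∃-successors) — b ∉ ¬((B ⊓ ∃r.B)) possible
2. Hence b : ¬((B ⊓ ∃r.B)): not entailed.

No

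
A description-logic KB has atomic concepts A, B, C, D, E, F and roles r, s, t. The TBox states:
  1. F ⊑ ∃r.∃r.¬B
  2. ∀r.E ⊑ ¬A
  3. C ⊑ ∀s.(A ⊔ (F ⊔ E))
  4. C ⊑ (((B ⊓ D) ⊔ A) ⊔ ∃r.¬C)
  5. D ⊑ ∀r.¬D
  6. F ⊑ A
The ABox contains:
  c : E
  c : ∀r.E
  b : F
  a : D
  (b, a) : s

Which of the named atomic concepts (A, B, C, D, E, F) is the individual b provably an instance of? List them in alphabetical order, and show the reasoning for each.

1. b : A?  L(b) = {F} ∪ {¬A}
   clash {A, ¬A} at b — b ∈ A
2. b : B?  L(b) = {F} ∪ {¬B}
   apply at b: F⊑∃r.∃r.¬B; F⊑A
   open: L(b) ⊇ {A, F, ¬B, ¬C, ¬D, …} (+ ∃-successors) — b ∉ B possible
3. b : C?  L(b) = {F} ∪ {¬C}
   apply at b: F⊑∃r.∃r.¬B; F⊑A
   open: L(b) ⊇ {A, F, ¬C, ¬D, ∃r.¬E, …} (+ ∃-successors) — b ∉ C possible
4. b : D?  L(b) = {F} ∪ {¬D}
   apply at b: F⊑∃r.∃r.¬B; F⊑A
   open: L(b) ⊇ {A, F, ¬C, ¬D, ∃r.¬E, …} (+ ∃-successors) — b ∉ D possible
5. b : E?  L(b) = {F} ∪ {¬E}
   apply at b: F⊑∃r.∃r.¬B; F⊑A
   open: L(b) ⊇ {A, F, ¬C, ¬D, ¬E, …} (+ ∃-successors) — b ∉ E possible
6. b : F?  L(b) = {F} ∪ {¬F}
   clash {F, ¬F} at b — b ∈ F
7. Entailed for b: {A, F}

{A, F}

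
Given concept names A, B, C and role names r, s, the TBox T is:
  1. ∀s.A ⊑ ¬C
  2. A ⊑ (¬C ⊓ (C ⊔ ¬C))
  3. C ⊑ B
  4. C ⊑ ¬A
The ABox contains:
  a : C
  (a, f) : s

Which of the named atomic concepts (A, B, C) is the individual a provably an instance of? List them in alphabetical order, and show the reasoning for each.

{B, C}

1. a : A?  L(a) = {C} ∪ {¬A}
   apply at a: C⊑B
   open: L(a) ⊇ {B, C, ¬A, ∃s.¬A} (+ ∃-successors) — a ∉ A possible
2. a : B?  L(a) = {C} ∪ {¬B}
   clash {B, ¬B} at a — a ∈ B
3. a : C?  L(a) = {C} ∪ {¬C}
   clash {C, ¬C} at a — a ∈ C
4. Entailed for a: {B, C}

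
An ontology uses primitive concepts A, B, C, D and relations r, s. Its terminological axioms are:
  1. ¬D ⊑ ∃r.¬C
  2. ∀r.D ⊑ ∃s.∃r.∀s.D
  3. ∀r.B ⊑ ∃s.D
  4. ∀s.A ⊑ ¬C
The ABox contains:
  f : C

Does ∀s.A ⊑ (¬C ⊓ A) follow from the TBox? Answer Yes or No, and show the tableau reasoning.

1. ∀s.A ⊑ (¬C ⊓ A)  ⇔  (∀s.A ⊓ (C ⊔ ¬A)) unsat w.r.t. T
   apply at x₀: ∀s.A⊑¬C
   open: L(x₀) ⊇ {D, ¬A, ¬C, ∀s.A, ∃r.¬B, …} (+ ∃-successors)
2. Hence ∀s.A ⊑ (¬C ⊓ A): not entailed.

No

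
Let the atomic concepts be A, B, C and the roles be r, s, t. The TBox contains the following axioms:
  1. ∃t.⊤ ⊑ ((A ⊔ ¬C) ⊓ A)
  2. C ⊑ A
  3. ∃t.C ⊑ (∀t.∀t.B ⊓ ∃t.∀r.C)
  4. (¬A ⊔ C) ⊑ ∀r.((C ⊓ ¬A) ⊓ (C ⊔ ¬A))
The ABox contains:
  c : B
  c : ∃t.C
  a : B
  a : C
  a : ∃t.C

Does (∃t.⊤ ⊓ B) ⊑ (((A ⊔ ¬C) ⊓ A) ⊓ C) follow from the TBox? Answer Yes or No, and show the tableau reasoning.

No

1. (∃t.⊤ ⊓ B) ⊑ (((A ⊔ ¬C) ⊓ A) ⊓ C)  ⇔  ((∃t.⊤ ⊓ B) ⊓ (((¬A ⊓ C) ⊔ ¬A) ⊔ ¬C)) unsat w.r.t. T
   apply at x₀: ∃t.⊤⊑((A ⊔ ¬C) ⊓ A)
   open: L(x₀) ⊇ {A, B, ¬C, ∀t.¬C, ∃t.⊤} (+ ∃-successors)
2. Hence (∃t.⊤ ⊓ B) ⊑ (((A ⊔ ¬C) ⊓ A) ⊓ C): not entailed.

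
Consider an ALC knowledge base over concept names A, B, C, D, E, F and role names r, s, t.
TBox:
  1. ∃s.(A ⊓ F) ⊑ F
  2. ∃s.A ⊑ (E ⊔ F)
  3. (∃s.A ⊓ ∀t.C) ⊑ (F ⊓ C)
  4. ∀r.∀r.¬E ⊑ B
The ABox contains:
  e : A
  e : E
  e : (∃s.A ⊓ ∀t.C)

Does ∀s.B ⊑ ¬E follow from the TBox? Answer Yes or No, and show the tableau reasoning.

1. ∀s.B ⊑ ¬E  ⇔  (∀s.B ⊓ E) unsat w.r.t. T
   open: L(x₀) ⊇ {E, ∀s.(¬A ⊔ ¬F), ∀s.B, ∀s.¬A, ∃r.∃r.E} (+ ∃-successors)
2. Hence ∀s.B ⊑ ¬E: not entailed.

No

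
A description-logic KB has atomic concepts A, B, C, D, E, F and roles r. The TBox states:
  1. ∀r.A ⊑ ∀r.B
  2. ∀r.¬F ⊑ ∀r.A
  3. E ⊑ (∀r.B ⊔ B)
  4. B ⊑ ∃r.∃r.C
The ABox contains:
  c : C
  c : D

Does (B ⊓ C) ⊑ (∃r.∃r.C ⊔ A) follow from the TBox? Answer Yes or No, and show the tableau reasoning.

1. (B ⊓ C) ⊑ (∃r.∃r.C ⊔ A)  ⇔  ((B ⊓ C) ⊓ (∀r.∀r.¬C ⊓ ¬A)) unsat w.r.t. T
   all branches close; clash {C, ¬C} at an ∃-successor
2. Hence (B ⊓ C) ⊑ (∃r.∃r.C ⊔ A): entailed.

Yes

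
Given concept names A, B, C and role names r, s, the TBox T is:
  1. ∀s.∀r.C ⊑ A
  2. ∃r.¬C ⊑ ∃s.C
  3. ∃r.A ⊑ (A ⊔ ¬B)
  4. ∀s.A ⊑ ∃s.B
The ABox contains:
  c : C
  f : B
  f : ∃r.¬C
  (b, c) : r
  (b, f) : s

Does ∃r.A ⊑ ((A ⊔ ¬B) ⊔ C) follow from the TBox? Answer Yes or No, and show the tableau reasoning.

1. ∃r.A ⊑ ((A ⊔ ¬B) ⊔ C)  ⇔  (∃r.A ⊓ ((¬A ⊓ B) ⊓ ¬C)) unsat w.r.t. T
   all branches close; clash {B, ¬B} at x₀
2. Hence ∃r.A ⊑ ((A ⊔ ¬B) ⊔ C): entailed.

Yes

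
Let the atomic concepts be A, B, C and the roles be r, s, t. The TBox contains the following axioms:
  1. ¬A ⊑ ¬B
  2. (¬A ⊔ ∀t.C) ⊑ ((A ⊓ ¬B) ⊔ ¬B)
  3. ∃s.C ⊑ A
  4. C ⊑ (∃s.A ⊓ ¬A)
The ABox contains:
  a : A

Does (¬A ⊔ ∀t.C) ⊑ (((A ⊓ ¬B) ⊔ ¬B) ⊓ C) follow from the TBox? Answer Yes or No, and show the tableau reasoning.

No

1. (¬A ⊔ ∀t.C) ⊑ (((A ⊓ ¬B) ⊔ ¬B) ⊓ C)  ⇔  ((¬A ⊔ ∀t.C) ⊓ (((¬A ⊔ B) ⊓ B) ⊔ ¬C)) unsat w.r.t. T
   apply at x₀: (¬A ⊔ ∀t.C)⊑((A ⊓ ¬B) ⊔ ¬B)
   open: L(x₀) ⊇ {A, ¬B, ¬C, ∀t.C}
2. Hence (¬A ⊔ ∀t.C) ⊑ (((A ⊓ ¬B) ⊔ ¬B) ⊓ C): not entailed.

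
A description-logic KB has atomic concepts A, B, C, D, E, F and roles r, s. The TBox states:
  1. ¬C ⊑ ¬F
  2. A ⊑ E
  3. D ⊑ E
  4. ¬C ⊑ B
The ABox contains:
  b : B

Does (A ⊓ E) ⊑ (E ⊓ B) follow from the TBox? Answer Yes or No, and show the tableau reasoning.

No

1. (A ⊓ E) ⊑ (E ⊓ B)  ⇔  ((A ⊓ E) ⊓ (¬E ⊔ ¬B)) unsat w.r.t. T
   open: L(x₀) ⊇ {A, C, E, ¬B}
2. Hence (A ⊓ E) ⊑ (E ⊓ B): not entailed.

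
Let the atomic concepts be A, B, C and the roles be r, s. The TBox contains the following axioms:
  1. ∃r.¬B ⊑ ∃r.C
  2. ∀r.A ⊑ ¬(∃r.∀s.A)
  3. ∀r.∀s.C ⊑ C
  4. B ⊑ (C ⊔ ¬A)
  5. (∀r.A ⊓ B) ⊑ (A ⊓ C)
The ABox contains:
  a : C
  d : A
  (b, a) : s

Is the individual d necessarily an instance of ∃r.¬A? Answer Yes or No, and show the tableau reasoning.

1. d : ∃r.¬A?  L(d) = {A} ∪ {∀r.A}
   apply at d: ∀r.A⊑¬(∃r.∀s.A)
   open: L(d) ⊇ {A, ¬B, ∀r.A, ∀r.B, ∀r.∃s.¬A, …} (+ ∃-successors) — d ∉ ∃r.¬A possible
2. Hence d : ∃r.¬A: not entailed.

No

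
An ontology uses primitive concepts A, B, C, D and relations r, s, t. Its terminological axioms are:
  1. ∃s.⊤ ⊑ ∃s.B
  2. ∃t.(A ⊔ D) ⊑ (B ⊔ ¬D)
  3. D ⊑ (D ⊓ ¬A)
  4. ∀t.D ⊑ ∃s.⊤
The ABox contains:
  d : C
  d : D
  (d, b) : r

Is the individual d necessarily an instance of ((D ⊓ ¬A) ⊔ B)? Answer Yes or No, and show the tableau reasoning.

1. d : ((D ⊓ ¬A) ⊔ B)?  L(d) = {C, D} ∪ {((¬D ⊔ A) ⊓ ¬B)}
   clash {A, ¬A} at d — d ∈ ((D ⊓ ¬A) ⊔ B)
2. Hence d : ((D ⊓ ¬A) ⊔ B): entailed.

Yes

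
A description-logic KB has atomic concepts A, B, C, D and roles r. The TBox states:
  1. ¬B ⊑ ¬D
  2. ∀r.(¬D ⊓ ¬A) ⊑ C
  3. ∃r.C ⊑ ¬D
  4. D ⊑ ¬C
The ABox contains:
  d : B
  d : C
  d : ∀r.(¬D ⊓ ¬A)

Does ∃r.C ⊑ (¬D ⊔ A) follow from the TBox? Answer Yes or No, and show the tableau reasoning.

1. ∃r.C ⊑ (¬D ⊔ A)  ⇔  (∃r.C ⊓ (D ⊓ ¬A)) unsat w.r.t. T
   all branches close; clash {D, ¬D} at x₀
2. Hence ∃r.C ⊑ (¬D ⊔ A): entailed.

Yes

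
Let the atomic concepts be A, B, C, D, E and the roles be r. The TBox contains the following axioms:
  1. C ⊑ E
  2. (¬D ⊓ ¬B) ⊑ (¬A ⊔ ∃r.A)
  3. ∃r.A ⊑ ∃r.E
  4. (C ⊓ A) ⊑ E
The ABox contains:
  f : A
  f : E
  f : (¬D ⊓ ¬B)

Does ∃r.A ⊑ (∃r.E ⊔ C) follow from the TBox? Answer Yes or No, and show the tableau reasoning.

1. ∃r.A ⊑ (∃r.E ⊔ C)  ⇔  (∃r.A ⊓ (∀r.¬E ⊓ ¬C)) unsat w.r.t. T
   all branches close; clash {E, ¬E} at an ∃-successor
2. Hence ∃r.A ⊑ (∃r.E ⊔ C): entailed.

Yes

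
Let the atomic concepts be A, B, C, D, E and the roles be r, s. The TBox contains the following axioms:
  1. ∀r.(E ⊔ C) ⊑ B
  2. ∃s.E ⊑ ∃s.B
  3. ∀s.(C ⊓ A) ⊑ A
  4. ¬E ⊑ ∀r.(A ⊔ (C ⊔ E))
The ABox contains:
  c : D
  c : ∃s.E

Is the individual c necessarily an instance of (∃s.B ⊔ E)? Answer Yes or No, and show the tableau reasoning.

Yes

1. c : (∃s.B ⊔ E)?  L(c) = {D, ∃s.E} ∪ {(∀s.¬B ⊓ ¬E)}
   clash {B, ¬B} at an ∃-successor — c ∈ (∃s.B ⊔ E)
2. Hence c : (∃s.B ⊔ E): entailed.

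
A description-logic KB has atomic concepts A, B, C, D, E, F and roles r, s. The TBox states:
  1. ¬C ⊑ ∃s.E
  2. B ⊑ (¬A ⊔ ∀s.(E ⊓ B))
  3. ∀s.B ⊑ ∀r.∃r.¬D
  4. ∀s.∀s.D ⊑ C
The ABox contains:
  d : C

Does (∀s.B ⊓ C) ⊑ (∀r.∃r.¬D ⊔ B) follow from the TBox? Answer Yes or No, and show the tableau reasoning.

1. (∀s.B ⊓ C) ⊑ (∀r.∃r.¬D ⊔ B)  ⇔  ((∀s.B ⊓ C) ⊓ (∃r.∀r.D ⊓ ¬B)) unsat w.r.t. T
   all branches close; clash {D, ¬D} at an ∃-successor
2. Hence (∀s.B ⊓ C) ⊑ (∀r.∃r.¬D ⊔ B): entailed.

Yes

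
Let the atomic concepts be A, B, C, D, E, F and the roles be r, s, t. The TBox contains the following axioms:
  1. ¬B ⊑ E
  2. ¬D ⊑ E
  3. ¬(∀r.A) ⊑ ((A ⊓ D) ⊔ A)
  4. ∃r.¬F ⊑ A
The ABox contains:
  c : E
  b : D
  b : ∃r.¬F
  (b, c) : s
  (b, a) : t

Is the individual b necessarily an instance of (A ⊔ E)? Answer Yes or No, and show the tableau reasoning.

Yes

1. b : (A ⊔ E)?  L(b) = {D, ∃r.¬F} ∪ {(¬A ⊓ ¬E)}
   clash {E, ¬E} at b — b ∈ (A ⊔ E)
2. Hence b : (A ⊔ E): entailed.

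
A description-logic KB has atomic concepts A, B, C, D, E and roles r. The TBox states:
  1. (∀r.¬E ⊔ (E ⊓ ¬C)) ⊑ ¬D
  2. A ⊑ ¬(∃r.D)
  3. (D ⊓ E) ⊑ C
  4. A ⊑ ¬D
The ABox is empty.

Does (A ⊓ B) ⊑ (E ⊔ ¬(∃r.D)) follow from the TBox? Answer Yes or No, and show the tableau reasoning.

Yes

1. (A ⊓ B) ⊑ (E ⊔ ¬(∃r.D))  ⇔  ((A ⊓ B) ⊓ (¬E ⊓ ∃r.D)) unsat w.r.t. T
   all branches close; clash {D, ¬D} at an ∃-successor
2. Hence (A ⊓ B) ⊑ (E ⊔ ¬(∃r.D)): entailed.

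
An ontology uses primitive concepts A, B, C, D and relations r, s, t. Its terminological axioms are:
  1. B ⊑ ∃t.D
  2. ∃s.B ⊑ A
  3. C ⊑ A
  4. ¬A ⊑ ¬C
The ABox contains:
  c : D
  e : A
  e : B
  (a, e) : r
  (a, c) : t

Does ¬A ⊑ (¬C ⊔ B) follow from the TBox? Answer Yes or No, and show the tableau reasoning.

1. ¬A ⊑ (¬C ⊔ B)  ⇔  (¬A ⊓ (C ⊓ ¬B)) unsat w.r.t. T
   all branches close; clash {C, ¬C} at x₀
2. Hence ¬A ⊑ (¬C ⊔ B): entailed.

Yes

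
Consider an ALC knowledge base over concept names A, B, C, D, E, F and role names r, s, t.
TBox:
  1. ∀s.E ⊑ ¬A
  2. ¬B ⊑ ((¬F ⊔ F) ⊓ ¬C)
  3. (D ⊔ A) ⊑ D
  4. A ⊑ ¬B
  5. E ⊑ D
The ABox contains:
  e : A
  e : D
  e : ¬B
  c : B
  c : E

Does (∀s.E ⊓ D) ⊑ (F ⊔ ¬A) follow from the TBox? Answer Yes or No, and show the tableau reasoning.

Yes

1. (∀s.E ⊓ D) ⊑ (F ⊔ ¬A)  ⇔  ((∀s.E ⊓ D) ⊓ (¬F ⊓ A)) unsat w.r.t. T
   all branches close; clash {A, ¬A} at x₀
2. Hence (∀s.E ⊓ D) ⊑ (F ⊔ ¬A): entailed.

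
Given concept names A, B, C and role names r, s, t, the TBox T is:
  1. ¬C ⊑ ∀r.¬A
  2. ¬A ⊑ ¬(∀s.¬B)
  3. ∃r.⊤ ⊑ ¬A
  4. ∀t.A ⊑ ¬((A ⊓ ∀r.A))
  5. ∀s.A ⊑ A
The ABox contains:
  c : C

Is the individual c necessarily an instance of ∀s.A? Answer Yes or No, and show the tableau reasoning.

No

1. c : ∀s.A?  L(c) = {C} ∪ {∃s.¬A}
   open: L(c) ⊇ {A, C, ∀r.⊥, ∃s.¬A, ∃t.¬A} (+ ∃-successors) — c ∉ ∀s.A possible
2. Hence c : ∀s.A: not entailed.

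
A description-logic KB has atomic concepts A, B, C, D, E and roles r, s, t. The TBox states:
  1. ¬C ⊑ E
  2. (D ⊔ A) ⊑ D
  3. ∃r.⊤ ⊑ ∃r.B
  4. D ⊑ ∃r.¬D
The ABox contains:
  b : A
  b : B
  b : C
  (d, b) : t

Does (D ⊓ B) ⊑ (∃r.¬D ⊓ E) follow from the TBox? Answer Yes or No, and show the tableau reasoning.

No

1. (D ⊓ B) ⊑ (∃r.¬D ⊓ E)  ⇔  ((D ⊓ B) ⊓ (∀r.D ⊔ ¬E)) unsat w.r.t. T
   apply at x₀: D⊑∃r.¬D
   open: L(x₀) ⊇ {B, C, D, ¬E, ∃r.B, …} (+ ∃-successors)
2. Hence (D ⊓ B) ⊑ (∃r.¬D ⊓ E): not entailed.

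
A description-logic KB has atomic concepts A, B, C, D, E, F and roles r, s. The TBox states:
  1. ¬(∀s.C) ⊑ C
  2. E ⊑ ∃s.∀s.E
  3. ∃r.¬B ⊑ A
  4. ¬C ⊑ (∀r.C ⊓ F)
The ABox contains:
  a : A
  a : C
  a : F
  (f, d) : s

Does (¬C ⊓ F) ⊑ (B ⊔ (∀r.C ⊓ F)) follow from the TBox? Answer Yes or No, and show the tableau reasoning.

1. (¬C ⊓ F) ⊑ (B ⊔ (∀r.C ⊓ F))  ⇔  ((¬C ⊓ F) ⊓ (¬B ⊓ (∃r.¬C ⊔ ¬F))) unsat w.r.t. T
   all branches close; clash {C, ¬C} at x₀
2. Hence (¬C ⊓ F) ⊑ (B ⊔ (∀r.C ⊓ F)): entailed.

Yes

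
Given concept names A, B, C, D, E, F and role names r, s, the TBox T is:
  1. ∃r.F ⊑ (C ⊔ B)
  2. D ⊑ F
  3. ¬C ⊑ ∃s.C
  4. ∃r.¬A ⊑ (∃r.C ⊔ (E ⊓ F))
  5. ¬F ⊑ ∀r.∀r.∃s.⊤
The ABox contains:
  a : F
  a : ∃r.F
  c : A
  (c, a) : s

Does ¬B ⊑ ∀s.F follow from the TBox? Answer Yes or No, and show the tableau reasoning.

No

1. ¬B ⊑ ∀s.F  ⇔  (¬B ⊓ ∃s.¬F) unsat w.r.t. T
   open: L(x₀) ⊇ {C, F, ¬B, ¬D, ∀r.A, …} (+ ∃-successors)
2. Hence ¬B ⊑ ∀s.F: not entailed.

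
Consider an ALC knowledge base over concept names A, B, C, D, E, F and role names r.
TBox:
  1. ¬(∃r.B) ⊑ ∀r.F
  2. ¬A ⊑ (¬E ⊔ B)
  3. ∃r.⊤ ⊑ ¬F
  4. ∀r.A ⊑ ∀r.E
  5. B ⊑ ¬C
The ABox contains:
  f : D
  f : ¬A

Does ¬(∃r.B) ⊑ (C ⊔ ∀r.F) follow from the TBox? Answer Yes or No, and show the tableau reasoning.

Yes

1. ¬(∃r.B) ⊑ (C ⊔ ∀r.F)  ⇔  (∀r.¬B ⊓ (¬C ⊓ ∃r.¬F)) unsat w.r.t. T
   all branches close; clash {F, ¬F} at an ∃-successor
2. Hence ¬(∃r.B) ⊑ (C ⊔ ∀r.F): entailed.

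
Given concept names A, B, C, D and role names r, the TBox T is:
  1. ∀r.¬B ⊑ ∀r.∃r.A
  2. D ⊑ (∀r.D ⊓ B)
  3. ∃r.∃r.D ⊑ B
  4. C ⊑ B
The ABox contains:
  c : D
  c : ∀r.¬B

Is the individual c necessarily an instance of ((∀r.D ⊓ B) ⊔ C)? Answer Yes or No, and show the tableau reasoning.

Yes

1. c : ((∀r.D ⊓ B) ⊔ C)?  L(c) = {D, ∀r.¬B} ∪ {((∃r.¬D ⊔ ¬B) ⊓ ¬C)}
   clash {B, ¬B} at c — c ∈ ((∀r.D ⊓ B) ⊔ C)
2. Hence c : ((∀r.D ⊓ B) ⊔ C): entailed.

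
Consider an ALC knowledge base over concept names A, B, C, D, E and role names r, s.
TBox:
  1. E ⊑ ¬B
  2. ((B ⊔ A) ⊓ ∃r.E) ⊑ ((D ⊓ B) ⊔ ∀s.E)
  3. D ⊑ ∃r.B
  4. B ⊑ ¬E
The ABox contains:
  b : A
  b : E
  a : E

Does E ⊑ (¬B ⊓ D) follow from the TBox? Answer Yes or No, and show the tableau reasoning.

No

1. E ⊑ (¬B ⊓ D)  ⇔  (E ⊓ (B ⊔ ¬D)) unsat w.r.t. T
   apply at x₀: E⊑¬B
   open: L(x₀) ⊇ {E, ¬A, ¬B, ¬D}
2. Hence E ⊑ (¬B ⊓ D): not entailed.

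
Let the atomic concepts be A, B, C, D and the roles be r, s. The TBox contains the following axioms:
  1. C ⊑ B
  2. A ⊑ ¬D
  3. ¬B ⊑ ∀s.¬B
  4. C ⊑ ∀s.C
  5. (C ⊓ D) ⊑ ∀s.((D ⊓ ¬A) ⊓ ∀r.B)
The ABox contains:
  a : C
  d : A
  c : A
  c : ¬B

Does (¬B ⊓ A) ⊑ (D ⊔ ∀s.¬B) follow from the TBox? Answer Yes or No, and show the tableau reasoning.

1. (¬B ⊓ A) ⊑ (D ⊔ ∀s.¬B)  ⇔  ((¬B ⊓ A) ⊓ (¬D ⊓ ∃s.B)) unsat w.r.t. T
   all branches close; clash {B, ¬B} at x₀
2. Hence (¬B ⊓ A) ⊑ (D ⊔ ∀s.¬B): entailed.

Yes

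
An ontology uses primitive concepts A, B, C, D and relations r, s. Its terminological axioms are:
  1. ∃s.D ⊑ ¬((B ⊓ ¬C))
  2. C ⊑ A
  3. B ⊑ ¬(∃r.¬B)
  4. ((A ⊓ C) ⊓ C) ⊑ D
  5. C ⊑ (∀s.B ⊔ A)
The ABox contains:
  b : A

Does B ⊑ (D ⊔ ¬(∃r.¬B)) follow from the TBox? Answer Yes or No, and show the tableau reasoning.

1. B ⊑ (D ⊔ ¬(∃r.¬B))  ⇔  (B ⊓ (¬D ⊓ ∃r.¬B)) unsat w.r.t. T
   all branches close; clash {D, ¬D} at x₀
2. Hence B ⊑ (D ⊔ ¬(∃r.¬B)): entailed.

Yes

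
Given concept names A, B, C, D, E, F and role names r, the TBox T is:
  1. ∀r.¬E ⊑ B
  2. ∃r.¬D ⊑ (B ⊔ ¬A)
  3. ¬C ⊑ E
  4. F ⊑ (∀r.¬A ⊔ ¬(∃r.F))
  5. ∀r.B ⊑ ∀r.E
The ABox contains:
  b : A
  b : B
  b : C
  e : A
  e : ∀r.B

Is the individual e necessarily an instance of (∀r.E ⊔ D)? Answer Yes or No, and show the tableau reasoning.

1. e : (∀r.E ⊔ D)?  L(e) = {A, ∀r.B} ∪ {(∃r.¬E ⊓ ¬D)}
   clash {E, ¬E} at an ∃-successor — e ∈ (∀r.E ⊔ D)
2. Hence e : (∀r.E ⊔ D): entailed.

Yes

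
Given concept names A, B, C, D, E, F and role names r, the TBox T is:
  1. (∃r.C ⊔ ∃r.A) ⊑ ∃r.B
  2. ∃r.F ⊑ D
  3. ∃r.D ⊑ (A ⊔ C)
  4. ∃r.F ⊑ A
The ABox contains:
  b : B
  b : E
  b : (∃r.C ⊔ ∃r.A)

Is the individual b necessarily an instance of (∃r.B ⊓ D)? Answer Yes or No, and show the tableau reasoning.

No

1. b : (∃r.B ⊓ D)?  L(b) = {B, E, (∃r.C ⊔ ∃r.A)} ∪ {(∀r.¬B ⊔ ¬D)}
   apply at b: (∃r.C ⊔ ∃r.A)⊑∃r.B
   open: L(b) ⊇ {B, E, ¬D, ∀r.¬D, ∀r.¬F, …} (+ ∃-successors) — b ∉ (∃r.B ⊓ D) possible
2. Hence b : (∃r.B ⊓ D): not entailed.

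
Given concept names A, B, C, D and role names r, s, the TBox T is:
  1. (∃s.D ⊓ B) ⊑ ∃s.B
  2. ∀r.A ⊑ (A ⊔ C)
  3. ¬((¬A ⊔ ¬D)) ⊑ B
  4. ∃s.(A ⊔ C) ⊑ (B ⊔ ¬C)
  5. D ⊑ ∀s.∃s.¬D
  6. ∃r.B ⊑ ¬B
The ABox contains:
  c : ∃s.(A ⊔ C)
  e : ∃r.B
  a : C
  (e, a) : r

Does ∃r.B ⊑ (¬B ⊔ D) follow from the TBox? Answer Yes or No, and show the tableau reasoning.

Yes

1. ∃r.B ⊑ (¬B ⊔ D)  ⇔  (∃r.B ⊓ (B ⊓ ¬D)) unsat w.r.t. T
   all branches close; clash {B, ¬B} at x₀
2. Hence ∃r.B ⊑ (¬B ⊔ D): entailed.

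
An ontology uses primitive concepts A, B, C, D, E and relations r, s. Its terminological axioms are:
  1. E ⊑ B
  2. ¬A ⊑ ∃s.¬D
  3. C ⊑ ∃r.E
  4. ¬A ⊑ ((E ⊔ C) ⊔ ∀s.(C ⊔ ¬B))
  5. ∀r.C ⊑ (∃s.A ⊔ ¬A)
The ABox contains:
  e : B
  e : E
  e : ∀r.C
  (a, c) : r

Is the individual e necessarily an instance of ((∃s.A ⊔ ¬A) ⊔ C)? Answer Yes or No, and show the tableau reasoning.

1. e : ((∃s.A ⊔ ¬A) ⊔ C)?  L(e) = {B, E, ∀r.C} ∪ {((∀s.¬A ⊓ A) ⊓ ¬C)}
   clash {A, ¬A} at e — e ∈ ((∃s.A ⊔ ¬A) ⊔ C)
2. Hence e : ((∃s.A ⊔ ¬A) ⊔ C): entailed.

Yes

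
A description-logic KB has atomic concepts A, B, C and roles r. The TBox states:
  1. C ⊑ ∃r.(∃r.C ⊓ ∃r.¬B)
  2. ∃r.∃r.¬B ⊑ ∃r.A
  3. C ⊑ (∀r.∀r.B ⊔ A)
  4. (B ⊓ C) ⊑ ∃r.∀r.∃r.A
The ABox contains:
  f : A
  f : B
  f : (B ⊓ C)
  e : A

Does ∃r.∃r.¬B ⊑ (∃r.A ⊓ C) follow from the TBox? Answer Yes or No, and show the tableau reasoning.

1. ∃r.∃r.¬B ⊑ (∃r.A ⊓ C)  ⇔  (∃r.∃r.¬B ⊓ (∀r.¬A ⊔ ¬C)) unsat w.r.t. T
   apply at x₀: ∃r.∃r.¬B⊑∃r.A
   open: L(x₀) ⊇ {¬C, ∃r.A, ∃r.∃r.¬B} (+ ∃-successors)
2. Hence ∃r.∃r.¬B ⊑ (∃r.A ⊓ C): not entailed.

No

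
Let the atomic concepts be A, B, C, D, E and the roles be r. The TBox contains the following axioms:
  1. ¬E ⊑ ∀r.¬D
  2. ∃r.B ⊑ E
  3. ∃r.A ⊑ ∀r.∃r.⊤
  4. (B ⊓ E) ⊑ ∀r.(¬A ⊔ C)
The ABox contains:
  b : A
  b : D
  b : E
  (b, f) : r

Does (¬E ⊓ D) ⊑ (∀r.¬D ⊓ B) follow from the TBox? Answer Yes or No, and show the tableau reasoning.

1. (¬E ⊓ D) ⊑ (∀r.¬D ⊓ B)  ⇔  ((¬E ⊓ D) ⊓ (∃r.D ⊔ ¬B)) unsat w.r.t. T
   apply at x₀: ¬E⊑∀r.¬D
   open: L(x₀) ⊇ {D, ¬B, ¬E, ∀r.¬A, ∀r.¬B, …}
2. Hence (¬E ⊓ D) ⊑ (∀r.¬D ⊓ B): not entailed.

No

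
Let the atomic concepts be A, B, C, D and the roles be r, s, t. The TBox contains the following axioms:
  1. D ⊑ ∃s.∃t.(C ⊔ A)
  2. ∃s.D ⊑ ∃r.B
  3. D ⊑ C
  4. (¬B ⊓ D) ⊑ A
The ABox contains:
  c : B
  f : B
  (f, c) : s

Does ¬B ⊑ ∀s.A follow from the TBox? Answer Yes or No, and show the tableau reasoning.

1. ¬B ⊑ ∀s.A  ⇔  (¬B ⊓ ∃s.¬A) unsat w.r.t. T
   open: L(x₀) ⊇ {¬B, ¬D, ∀s.¬D, ∃s.¬A} (+ ∃-successors)
2. Hence ¬B ⊑ ∀s.A: not entailed.

No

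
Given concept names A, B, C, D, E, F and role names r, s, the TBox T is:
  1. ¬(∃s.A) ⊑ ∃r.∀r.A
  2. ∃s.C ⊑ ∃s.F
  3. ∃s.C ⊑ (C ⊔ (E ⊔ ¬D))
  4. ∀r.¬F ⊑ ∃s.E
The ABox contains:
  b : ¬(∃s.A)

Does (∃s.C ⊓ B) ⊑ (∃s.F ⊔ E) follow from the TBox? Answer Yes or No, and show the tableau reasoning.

Yes

1. (∃s.C ⊓ B) ⊑ (∃s.F ⊔ E)  ⇔  ((∃s.C ⊓ B) ⊓ (∀s.¬F ⊓ ¬E)) unsat w.r.t. T
   all branches close; clash {F, ¬F} at an ∃-successor
2. Hence (∃s.C ⊓ B) ⊑ (∃s.F ⊔ E): entailed.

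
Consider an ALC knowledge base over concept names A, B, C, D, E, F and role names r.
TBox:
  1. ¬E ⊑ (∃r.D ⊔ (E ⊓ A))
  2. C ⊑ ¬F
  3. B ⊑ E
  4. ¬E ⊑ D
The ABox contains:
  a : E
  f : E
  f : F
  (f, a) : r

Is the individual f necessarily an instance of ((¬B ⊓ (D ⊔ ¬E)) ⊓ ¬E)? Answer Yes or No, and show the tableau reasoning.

No

1. f : ((¬B ⊓ (D ⊔ ¬E)) ⊓ ¬E)?  L(f) = {E, F} ∪ {((B ⊔ (¬D ⊓ E)) ⊔ E)}
   open: L(f) ⊇ {E, F, ¬C} — f ∉ ((¬B ⊓ (D ⊔ ¬E)) ⊓ ¬E) possible
2. Hence f : ((¬B ⊓ (D ⊔ ¬E)) ⊓ ¬E): not entailed.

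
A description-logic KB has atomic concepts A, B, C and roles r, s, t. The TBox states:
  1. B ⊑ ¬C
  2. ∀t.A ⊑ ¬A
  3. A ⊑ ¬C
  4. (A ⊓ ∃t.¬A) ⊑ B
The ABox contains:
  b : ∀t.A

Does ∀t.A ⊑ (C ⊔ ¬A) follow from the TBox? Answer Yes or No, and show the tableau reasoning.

1. ∀t.A ⊑ (C ⊔ ¬A)  ⇔  (∀t.A ⊓ (¬C ⊓ A)) unsat w.r.t. T
   all branches close; clash {A, ¬A} at x₀
2. Hence ∀t.A ⊑ (C ⊔ ¬A): entailed.

Yes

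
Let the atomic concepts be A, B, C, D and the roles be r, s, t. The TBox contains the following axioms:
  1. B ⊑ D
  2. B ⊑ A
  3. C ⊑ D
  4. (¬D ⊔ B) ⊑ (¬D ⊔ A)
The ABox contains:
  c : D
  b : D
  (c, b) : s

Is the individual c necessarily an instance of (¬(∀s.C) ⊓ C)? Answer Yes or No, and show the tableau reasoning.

No

1. c : (¬(∀s.C) ⊓ C)?  L(c) = {D} ∪ {(∀s.C ⊔ ¬C)}
   open: L(c) ⊇ {D, ¬B, ∀s.C} — c ∉ (¬(∀s.C) ⊓ C) possible
2. Hence c : (¬(∀s.C) ⊓ C): not entailed.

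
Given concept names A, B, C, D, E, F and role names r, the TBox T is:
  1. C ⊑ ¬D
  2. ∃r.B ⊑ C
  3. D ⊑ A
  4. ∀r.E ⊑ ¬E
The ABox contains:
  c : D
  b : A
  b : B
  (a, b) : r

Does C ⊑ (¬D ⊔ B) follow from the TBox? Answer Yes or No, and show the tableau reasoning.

Yes

1. C ⊑ (¬D ⊔ B)  ⇔  (C ⊓ (D ⊓ ¬B)) unsat w.r.t. T
   all branches close; clash {D, ¬D} at x₀
2. Hence C ⊑ (¬D ⊔ B): entailed.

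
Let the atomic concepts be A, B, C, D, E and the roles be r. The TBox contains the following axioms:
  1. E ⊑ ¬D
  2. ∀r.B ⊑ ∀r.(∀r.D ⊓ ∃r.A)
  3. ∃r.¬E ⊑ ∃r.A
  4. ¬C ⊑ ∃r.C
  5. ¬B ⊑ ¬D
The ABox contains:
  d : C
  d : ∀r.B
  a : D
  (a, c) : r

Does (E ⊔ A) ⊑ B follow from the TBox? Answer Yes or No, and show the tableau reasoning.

No

1. (E ⊔ A) ⊑ B  ⇔  ((E ⊔ A) ⊓ ¬B) unsat w.r.t. T
   apply at x₀: ¬B⊑¬D
   open: L(x₀) ⊇ {C, E, ¬B, ¬D, ∀r.E, …} (+ ∃-successors)
2. Hence (E ⊔ A) ⊑ B: not entailed.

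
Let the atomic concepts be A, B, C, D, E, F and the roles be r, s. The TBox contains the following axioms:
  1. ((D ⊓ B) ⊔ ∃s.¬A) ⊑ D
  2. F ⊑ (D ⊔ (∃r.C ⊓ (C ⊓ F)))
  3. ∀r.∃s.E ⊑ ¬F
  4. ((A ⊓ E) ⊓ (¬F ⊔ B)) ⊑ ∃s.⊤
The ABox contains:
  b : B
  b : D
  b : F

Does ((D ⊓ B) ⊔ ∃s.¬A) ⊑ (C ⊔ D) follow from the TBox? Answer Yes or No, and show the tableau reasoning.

Yes

1. ((D ⊓ B) ⊔ ∃s.¬A) ⊑ (C ⊔ D)  ⇔  (((D ⊓ B) ⊔ ∃s.¬A) ⊓ (¬C ⊓ ¬D)) unsat w.r.t. T
   all branches close; clash {D, ¬D} at x₀
2. Hence ((D ⊓ B) ⊔ ∃s.¬A) ⊑ (C ⊔ D): entailed.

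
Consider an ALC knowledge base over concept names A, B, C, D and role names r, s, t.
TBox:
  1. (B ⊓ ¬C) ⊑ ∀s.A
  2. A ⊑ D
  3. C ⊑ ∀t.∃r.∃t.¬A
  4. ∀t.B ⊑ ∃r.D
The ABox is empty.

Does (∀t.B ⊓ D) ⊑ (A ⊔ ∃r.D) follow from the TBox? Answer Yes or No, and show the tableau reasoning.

1. (∀t.B ⊓ D) ⊑ (A ⊔ ∃r.D)  ⇔  ((∀t.B ⊓ D) ⊓ (¬A ⊓ ∀r.¬D)) unsat w.r.t. T
   all branches close; clash {D, ¬D} at an ∃-successor
2. Hence (∀t.B ⊓ D) ⊑ (A ⊔ ∃r.D): entailed.

Yes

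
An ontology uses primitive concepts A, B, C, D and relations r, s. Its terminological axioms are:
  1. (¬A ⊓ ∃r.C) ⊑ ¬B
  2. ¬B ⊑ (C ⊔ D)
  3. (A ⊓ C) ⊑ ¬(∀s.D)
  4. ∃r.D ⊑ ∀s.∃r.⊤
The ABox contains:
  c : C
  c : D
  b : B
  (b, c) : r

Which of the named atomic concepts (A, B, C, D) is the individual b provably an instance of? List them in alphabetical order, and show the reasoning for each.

{A, B}

1. b : A?  L(b) = {B} ∪ {¬A}
   clash {B, ¬B} at b — b ∈ A
2. b : B?  L(b) = {B} ∪ {¬B}
   clash {B, ¬B} at b — b ∈ B
3. b : C?  L(b) = {B} ∪ {¬C}
   open: L(b) ⊇ {A, B, ¬C, ∀s.∃r.⊤} — b ∉ C possible
4. b : D?  L(b) = {B} ∪ {¬D}
   open: L(b) ⊇ {A, B, ¬C, ¬D, ∀s.∃r.⊤} — b ∉ D possible
5. Entailed for b: {A, B}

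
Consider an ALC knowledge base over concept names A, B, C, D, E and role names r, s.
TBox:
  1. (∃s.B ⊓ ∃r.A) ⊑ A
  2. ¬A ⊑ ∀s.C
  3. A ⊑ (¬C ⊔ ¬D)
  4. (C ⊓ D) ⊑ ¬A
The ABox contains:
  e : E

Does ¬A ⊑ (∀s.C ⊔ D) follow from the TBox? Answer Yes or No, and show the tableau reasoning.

1. ¬A ⊑ (∀s.C ⊔ D)  ⇔  (¬A ⊓ (∃s.¬C ⊓ ¬D)) unsat w.r.t. T
   all branches close; clash {A, ¬A} at x₀
2. Hence ¬A ⊑ (∀s.C ⊔ D): entailed.

Yes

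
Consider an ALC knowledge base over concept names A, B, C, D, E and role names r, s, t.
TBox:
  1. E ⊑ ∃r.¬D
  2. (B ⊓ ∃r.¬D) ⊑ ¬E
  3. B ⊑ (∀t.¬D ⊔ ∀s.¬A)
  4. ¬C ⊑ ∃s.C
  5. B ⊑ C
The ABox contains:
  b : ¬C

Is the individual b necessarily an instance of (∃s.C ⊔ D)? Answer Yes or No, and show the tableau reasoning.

Yes

1. b : (∃s.C ⊔ D)?  L(b) = {¬C} ∪ {(∀s.¬C ⊓ ¬D)}
   clash {C, ¬C} at b — b ∈ (∃s.C ⊔ D)
2. Hence b : (∃s.C ⊔ D): entailed.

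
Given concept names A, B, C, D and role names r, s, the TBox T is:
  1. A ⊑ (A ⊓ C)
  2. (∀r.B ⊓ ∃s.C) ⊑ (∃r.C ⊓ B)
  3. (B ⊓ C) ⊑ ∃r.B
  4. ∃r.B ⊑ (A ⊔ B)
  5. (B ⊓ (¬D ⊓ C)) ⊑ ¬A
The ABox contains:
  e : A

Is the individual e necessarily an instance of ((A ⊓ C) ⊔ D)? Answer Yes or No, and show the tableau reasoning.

1. e : ((A ⊓ C) ⊔ D)?  L(e) = {A} ∪ {((¬A ⊔ ¬C) ⊓ ¬D)}
   clash {C, ¬C} at e — e ∈ ((A ⊓ C) ⊔ D)
2. Hence e : ((A ⊓ C) ⊔ D): entailed.

Yes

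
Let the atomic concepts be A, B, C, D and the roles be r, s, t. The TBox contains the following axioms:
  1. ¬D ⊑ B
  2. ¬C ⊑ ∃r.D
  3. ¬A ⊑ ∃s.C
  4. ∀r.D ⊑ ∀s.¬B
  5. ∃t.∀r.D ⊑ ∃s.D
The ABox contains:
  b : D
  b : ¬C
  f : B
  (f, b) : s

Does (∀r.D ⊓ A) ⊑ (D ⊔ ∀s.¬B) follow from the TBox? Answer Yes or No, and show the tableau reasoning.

1. (∀r.D ⊓ A) ⊑ (D ⊔ ∀s.¬B)  ⇔  ((∀r.D ⊓ A) ⊓ (¬D ⊓ ∃s.B)) unsat w.r.t. T
   all branches close; clash {B, ¬B} at an ∃-successor
2. Hence (∀r.D ⊓ A) ⊑ (D ⊔ ∀s.¬B): entailed.

Yes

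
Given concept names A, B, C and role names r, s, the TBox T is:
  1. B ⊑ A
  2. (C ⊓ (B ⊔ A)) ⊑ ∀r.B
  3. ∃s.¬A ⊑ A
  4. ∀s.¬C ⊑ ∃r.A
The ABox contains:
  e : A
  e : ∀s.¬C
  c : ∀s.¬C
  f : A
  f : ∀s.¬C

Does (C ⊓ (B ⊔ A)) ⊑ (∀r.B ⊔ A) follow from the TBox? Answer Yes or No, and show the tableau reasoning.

Yes

1. (C ⊓ (B ⊔ A)) ⊑ (∀r.B ⊔ A)  ⇔  ((C ⊓ (B ⊔ A)) ⊓ (∃r.¬B ⊓ ¬A)) unsat w.r.t. T
   all branches close; clash {A, ¬A} at x₀
2. Hence (C ⊓ (B ⊔ A)) ⊑ (∀r.B ⊔ A): entailed.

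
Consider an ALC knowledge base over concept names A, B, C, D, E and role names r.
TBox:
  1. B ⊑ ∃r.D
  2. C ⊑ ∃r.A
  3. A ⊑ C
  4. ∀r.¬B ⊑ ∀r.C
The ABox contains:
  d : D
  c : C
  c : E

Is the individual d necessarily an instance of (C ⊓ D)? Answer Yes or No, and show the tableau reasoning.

1. d : (C ⊓ D)?  L(d) = {D} ∪ {(¬C ⊔ ¬D)}
   open: L(d) ⊇ {D, ¬A, ¬B, ¬C, ∃r.B} (+ ∃-successors) — d ∉ (C ⊓ D) possible
2. Hence d : (C ⊓ D): not entailed.

No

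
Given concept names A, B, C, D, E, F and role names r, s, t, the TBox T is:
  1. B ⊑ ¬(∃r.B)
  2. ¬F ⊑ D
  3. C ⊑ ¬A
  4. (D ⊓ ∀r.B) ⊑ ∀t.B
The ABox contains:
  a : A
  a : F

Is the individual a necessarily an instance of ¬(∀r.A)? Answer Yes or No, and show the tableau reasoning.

No

1. a : ¬(∀r.A)?  L(a) = {A, F} ∪ {∀r.A}
   open: L(a) ⊇ {A, F, ¬B, ¬C, ¬D, …} — a ∉ ¬(∀r.A) possible
2. Hence a : ¬(∀r.A): not entailed.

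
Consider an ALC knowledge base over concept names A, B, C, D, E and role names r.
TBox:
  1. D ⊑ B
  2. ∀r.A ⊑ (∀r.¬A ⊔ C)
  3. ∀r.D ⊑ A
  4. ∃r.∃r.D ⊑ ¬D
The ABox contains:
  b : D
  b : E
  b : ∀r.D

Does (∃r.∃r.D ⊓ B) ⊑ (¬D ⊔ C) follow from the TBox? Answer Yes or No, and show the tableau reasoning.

Yes

1. (∃r.∃r.D ⊓ B) ⊑ (¬D ⊔ C)  ⇔  ((∃r.∃r.D ⊓ B) ⊓ (D ⊓ ¬C)) unsat w.r.t. T
   all branches close; clash {D, ¬D} at x₀
2. Hence (∃r.∃r.D ⊓ B) ⊑ (¬D ⊔ C): entailed.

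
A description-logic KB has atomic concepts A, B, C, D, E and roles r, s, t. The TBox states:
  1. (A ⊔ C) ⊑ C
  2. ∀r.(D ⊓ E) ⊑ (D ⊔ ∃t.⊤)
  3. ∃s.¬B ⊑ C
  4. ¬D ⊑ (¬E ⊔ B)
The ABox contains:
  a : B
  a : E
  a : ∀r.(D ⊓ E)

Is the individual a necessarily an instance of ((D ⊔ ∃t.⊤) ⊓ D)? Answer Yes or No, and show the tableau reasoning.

1. a : ((D ⊔ ∃t.⊤) ⊓ D)?  L(a) = {B, E, ∀r.(D ⊓ E)} ∪ {((¬D ⊓ ∀t.⊥) ⊔ ¬D)}
   apply at a: ∀r.(D ⊓ E)⊑(D ⊔ ∃t.⊤)
   open: L(a) ⊇ {B, E, ¬A, ¬C, ¬D, …} (+ ∃-successors) — a ∉ ((D ⊔ ∃t.⊤) ⊓ D) possible
2. Hence a : ((D ⊔ ∃t.⊤) ⊓ D): not entailed.

No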